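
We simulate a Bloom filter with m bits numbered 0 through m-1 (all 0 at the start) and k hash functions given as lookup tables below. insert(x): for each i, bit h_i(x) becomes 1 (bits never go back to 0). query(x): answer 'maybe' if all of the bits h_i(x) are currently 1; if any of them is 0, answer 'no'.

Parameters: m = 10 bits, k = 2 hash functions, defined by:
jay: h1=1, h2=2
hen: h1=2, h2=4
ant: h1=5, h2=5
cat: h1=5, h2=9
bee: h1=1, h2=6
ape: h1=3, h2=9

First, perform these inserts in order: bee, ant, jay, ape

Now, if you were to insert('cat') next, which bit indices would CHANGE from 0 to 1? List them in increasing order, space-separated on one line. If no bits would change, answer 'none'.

Answer: none

Derivation:
Start: bits=0000000000
After insert 'bee': sets bits 1 6 -> bits=0100001000
After insert 'ant': sets bits 5 -> bits=0100011000
After insert 'jay': sets bits 1 2 -> bits=0110011000
After insert 'ape': sets bits 3 9 -> bits=0111011001
insert 'cat' would touch bits 5 9; currently bit5=1, bit9=1
Bits that are 0 among those (would change 0->1): none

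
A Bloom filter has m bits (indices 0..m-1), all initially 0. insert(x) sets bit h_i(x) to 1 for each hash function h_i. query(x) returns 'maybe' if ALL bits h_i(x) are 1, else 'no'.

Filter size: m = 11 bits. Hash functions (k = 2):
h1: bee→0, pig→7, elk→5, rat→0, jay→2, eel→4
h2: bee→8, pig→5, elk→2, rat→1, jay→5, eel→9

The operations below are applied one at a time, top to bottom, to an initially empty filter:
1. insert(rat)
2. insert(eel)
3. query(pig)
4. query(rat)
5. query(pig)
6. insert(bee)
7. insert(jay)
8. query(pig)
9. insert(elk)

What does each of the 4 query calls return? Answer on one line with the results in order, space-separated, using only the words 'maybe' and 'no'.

Answer: no maybe no no

Derivation:
Start: bits=00000000000
Op 1: insert rat -> sets bits 0 1 -> bits=11000000000
Op 2: insert eel -> sets bits 4 9 -> bits=11001000010
Op 3: query pig -> checks bit5=0, bit7=0 (has a 0) -> no
Op 4: query rat -> checks bit0=1, bit1=1 (all 1) -> maybe
Op 5: query pig -> checks bit5=0, bit7=0 (has a 0) -> no
Op 6: insert bee -> sets bits 0 8 -> bits=11001000110
Op 7: insert jay -> sets bits 2 5 -> bits=11101100110
Op 8: query pig -> checks bit5=1, bit7=0 (has a 0) -> no
Op 9: insert elk -> sets bits 2 5 -> bits=11101100110
Query results in order: no maybe no no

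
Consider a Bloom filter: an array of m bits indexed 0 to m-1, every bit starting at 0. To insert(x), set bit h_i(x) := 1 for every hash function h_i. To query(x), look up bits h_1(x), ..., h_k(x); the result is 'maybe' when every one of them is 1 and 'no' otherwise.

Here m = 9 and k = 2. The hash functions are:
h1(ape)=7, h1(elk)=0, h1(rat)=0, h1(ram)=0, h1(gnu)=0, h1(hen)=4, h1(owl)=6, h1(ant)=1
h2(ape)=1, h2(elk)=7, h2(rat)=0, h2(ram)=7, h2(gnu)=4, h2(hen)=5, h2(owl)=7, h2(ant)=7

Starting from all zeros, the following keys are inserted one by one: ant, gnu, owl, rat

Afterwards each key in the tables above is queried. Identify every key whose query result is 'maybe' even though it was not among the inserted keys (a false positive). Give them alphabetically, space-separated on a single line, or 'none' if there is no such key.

Start: bits=000000000
After insert 'ant': sets bits 1 7 -> bits=010000010
After insert 'gnu': sets bits 0 4 -> bits=110010010
After insert 'owl': sets bits 6 7 -> bits=110010110
After insert 'rat': sets bits 0 -> bits=110010110
Not inserted: ape elk hen ram — query each against bits=110010110:
query ape: checks bit1=1, bit7=1 (all 1) -> maybe => FALSE POSITIVE
query elk: checks bit0=1, bit7=1 (all 1) -> maybe => FALSE POSITIVE
query hen: checks bit4=1, bit5=0 (has a 0) -> no => not a false positive
query ram: checks bit0=1, bit7=1 (all 1) -> maybe => FALSE POSITIVE
False positives (alphabetical): ape elk ram

Answer: ape elk ram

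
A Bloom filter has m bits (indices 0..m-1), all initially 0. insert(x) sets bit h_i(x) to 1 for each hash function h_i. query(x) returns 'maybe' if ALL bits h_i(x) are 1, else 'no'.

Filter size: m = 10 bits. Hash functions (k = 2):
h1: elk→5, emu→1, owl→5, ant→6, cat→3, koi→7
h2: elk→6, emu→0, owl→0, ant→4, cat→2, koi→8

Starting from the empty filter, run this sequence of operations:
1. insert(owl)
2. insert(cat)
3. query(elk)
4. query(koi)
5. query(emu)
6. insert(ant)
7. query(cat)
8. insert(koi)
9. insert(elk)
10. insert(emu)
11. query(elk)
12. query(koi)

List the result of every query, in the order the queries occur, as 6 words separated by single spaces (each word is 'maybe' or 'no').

Start: bits=0000000000
Op 1: insert owl -> sets bits 0 5 -> bits=1000010000
Op 2: insert cat -> sets bits 2 3 -> bits=1011010000
Op 3: query elk -> checks bit5=1, bit6=0 (has a 0) -> no
Op 4: query koi -> checks bit7=0, bit8=0 (has a 0) -> no
Op 5: query emu -> checks bit0=1, bit1=0 (has a 0) -> no
Op 6: insert ant -> sets bits 4 6 -> bits=1011111000
Op 7: query cat -> checks bit2=1, bit3=1 (all 1) -> maybe
Op 8: insert koi -> sets bits 7 8 -> bits=1011111110
Op 9: insert elk -> sets bits 5 6 -> bits=1011111110
Op 10: insert emu -> sets bits 0 1 -> bits=1111111110
Op 11: query elk -> checks bit5=1, bit6=1 (all 1) -> maybe
Op 12: query koi -> checks bit7=1, bit8=1 (all 1) -> maybe
Query results in order: no no no maybe maybe maybe

Answer: no no no maybe maybe maybe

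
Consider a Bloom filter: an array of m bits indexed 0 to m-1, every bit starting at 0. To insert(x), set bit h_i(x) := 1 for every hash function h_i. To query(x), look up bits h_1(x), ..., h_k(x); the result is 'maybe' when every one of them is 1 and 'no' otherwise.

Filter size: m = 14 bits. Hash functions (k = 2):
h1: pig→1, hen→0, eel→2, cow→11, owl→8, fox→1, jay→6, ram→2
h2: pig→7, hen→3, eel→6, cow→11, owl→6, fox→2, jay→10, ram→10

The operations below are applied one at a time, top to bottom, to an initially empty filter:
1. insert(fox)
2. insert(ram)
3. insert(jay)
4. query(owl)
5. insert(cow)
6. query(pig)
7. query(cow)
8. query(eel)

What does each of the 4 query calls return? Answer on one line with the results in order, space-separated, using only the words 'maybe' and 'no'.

Start: bits=00000000000000
Op 1: insert fox -> sets bits 1 2 -> bits=01100000000000
Op 2: insert ram -> sets bits 2 10 -> bits=01100000001000
Op 3: insert jay -> sets bits 6 10 -> bits=01100010001000
Op 4: query owl -> checks bit6=1, bit8=0 (has a 0) -> no
Op 5: insert cow -> sets bits 11 -> bits=01100010001100
Op 6: query pig -> checks bit1=1, bit7=0 (has a 0) -> no
Op 7: query cow -> checks bit11=1 (all 1) -> maybe
Op 8: query eel -> checks bit2=1, bit6=1 (all 1) -> maybe
Query results in order: no no maybe maybe

Answer: no no maybe maybe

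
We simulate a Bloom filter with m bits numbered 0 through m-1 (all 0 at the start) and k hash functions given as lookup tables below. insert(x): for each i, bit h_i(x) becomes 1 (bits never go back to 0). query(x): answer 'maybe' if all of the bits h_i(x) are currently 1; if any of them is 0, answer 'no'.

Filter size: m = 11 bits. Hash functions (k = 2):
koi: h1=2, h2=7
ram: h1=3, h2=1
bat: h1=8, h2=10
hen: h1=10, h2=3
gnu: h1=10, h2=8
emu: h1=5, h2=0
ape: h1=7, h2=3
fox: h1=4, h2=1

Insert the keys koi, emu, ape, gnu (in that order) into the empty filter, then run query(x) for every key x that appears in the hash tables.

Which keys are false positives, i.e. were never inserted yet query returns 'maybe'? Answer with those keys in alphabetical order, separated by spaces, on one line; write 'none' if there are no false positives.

Start: bits=00000000000
After insert 'koi': sets bits 2 7 -> bits=00100001000
After insert 'emu': sets bits 0 5 -> bits=10100101000
After insert 'ape': sets bits 3 7 -> bits=10110101000
After insert 'gnu': sets bits 8 10 -> bits=10110101101
Not inserted: bat fox hen ram — query each against bits=10110101101:
query bat: checks bit8=1, bit10=1 (all 1) -> maybe => FALSE POSITIVE
query fox: checks bit1=0, bit4=0 (has a 0) -> no => not a false positive
query hen: checks bit3=1, bit10=1 (all 1) -> maybe => FALSE POSITIVE
query ram: checks bit1=0, bit3=1 (has a 0) -> no => not a false positive
False positives (alphabetical): bat hen

Answer: bat hen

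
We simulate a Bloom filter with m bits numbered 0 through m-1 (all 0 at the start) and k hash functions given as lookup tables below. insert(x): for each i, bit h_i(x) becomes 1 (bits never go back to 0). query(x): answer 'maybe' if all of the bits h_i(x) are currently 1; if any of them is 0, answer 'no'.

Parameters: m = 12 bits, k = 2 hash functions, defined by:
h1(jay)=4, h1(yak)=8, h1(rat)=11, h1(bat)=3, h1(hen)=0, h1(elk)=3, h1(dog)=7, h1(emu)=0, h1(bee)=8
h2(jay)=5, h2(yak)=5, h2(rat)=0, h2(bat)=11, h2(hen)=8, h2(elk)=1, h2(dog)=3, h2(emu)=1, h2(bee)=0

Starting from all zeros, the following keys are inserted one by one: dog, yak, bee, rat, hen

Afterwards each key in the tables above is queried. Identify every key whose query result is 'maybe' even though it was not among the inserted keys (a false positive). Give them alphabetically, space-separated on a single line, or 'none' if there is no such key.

Start: bits=000000000000
After insert 'dog': sets bits 3 7 -> bits=000100010000
After insert 'yak': sets bits 5 8 -> bits=000101011000
After insert 'bee': sets bits 0 8 -> bits=100101011000
After insert 'rat': sets bits 0 11 -> bits=100101011001
After insert 'hen': sets bits 0 8 -> bits=100101011001
Not inserted: bat elk emu jay — query each against bits=100101011001:
query bat: checks bit3=1, bit11=1 (all 1) -> maybe => FALSE POSITIVE
query elk: checks bit1=0, bit3=1 (has a 0) -> no => not a false positive
query emu: checks bit0=1, bit1=0 (has a 0) -> no => not a false positive
query jay: checks bit4=0, bit5=1 (has a 0) -> no => not a false positive
False positives (alphabetical): bat

Answer: bat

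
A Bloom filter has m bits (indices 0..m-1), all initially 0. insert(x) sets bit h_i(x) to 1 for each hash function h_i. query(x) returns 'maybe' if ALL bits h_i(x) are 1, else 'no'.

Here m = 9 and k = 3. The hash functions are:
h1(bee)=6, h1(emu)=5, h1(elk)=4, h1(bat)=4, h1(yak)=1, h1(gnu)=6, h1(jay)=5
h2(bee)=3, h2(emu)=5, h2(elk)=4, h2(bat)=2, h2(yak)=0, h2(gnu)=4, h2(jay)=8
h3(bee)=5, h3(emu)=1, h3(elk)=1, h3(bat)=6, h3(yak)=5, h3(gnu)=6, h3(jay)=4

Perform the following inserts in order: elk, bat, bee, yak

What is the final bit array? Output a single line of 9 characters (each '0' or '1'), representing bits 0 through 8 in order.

Answer: 111111100

Derivation:
Start: bits=000000000
After insert 'elk': sets bits 1 4 -> bits=010010000
After insert 'bat': sets bits 2 4 6 -> bits=011010100
After insert 'bee': sets bits 3 5 6 -> bits=011111100
After insert 'yak': sets bits 0 1 5 -> bits=111111100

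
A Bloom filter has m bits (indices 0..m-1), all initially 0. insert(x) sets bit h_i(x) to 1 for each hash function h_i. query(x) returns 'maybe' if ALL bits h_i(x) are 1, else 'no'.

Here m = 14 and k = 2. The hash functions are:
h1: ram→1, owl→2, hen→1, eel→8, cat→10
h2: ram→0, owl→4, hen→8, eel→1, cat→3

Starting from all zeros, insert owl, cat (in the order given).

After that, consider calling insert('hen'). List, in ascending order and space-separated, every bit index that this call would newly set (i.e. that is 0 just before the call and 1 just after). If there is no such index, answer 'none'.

Start: bits=00000000000000
After insert 'owl': sets bits 2 4 -> bits=00101000000000
After insert 'cat': sets bits 3 10 -> bits=00111000001000
insert 'hen' would touch bits 1 8; currently bit1=0, bit8=0
Bits that are 0 among those (would change 0->1): 1 8

Answer: 1 8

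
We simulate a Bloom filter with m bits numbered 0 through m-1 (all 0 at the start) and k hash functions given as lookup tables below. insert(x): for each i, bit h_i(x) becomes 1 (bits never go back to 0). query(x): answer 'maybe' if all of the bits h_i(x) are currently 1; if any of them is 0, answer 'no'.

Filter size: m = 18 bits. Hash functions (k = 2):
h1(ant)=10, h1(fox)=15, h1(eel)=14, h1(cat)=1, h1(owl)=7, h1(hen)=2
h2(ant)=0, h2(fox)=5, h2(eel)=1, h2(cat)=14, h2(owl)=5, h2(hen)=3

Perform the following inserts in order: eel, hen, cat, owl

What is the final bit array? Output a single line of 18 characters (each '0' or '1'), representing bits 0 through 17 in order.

Answer: 011101010000001000

Derivation:
Start: bits=000000000000000000
After insert 'eel': sets bits 1 14 -> bits=010000000000001000
After insert 'hen': sets bits 2 3 -> bits=011100000000001000
After insert 'cat': sets bits 1 14 -> bits=011100000000001000
After insert 'owl': sets bits 5 7 -> bits=011101010000001000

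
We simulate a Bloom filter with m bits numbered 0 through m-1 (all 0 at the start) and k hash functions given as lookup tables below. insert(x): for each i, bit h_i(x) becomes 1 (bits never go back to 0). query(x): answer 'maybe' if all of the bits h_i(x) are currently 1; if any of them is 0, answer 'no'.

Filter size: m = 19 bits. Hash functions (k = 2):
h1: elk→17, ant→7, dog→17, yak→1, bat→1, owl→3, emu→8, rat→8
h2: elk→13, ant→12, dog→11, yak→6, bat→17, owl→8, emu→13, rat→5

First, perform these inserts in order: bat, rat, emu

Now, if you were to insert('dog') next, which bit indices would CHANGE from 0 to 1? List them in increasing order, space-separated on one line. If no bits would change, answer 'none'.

Start: bits=0000000000000000000
After insert 'bat': sets bits 1 17 -> bits=0100000000000000010
After insert 'rat': sets bits 5 8 -> bits=0100010010000000010
After insert 'emu': sets bits 8 13 -> bits=0100010010000100010
insert 'dog' would touch bits 11 17; currently bit11=0, bit17=1
Bits that are 0 among those (would change 0->1): 11

Answer: 11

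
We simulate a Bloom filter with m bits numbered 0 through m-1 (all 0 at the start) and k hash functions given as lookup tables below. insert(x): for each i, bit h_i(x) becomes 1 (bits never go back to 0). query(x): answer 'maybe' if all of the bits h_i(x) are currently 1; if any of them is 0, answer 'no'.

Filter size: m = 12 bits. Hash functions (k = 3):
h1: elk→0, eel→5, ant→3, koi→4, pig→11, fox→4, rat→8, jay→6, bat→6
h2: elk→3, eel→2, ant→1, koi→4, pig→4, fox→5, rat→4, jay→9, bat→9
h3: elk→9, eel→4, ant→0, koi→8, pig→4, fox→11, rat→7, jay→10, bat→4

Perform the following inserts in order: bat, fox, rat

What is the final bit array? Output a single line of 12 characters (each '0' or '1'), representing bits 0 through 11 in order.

Answer: 000011111101

Derivation:
Start: bits=000000000000
After insert 'bat': sets bits 4 6 9 -> bits=000010100100
After insert 'fox': sets bits 4 5 11 -> bits=000011100101
After insert 'rat': sets bits 4 7 8 -> bits=000011111101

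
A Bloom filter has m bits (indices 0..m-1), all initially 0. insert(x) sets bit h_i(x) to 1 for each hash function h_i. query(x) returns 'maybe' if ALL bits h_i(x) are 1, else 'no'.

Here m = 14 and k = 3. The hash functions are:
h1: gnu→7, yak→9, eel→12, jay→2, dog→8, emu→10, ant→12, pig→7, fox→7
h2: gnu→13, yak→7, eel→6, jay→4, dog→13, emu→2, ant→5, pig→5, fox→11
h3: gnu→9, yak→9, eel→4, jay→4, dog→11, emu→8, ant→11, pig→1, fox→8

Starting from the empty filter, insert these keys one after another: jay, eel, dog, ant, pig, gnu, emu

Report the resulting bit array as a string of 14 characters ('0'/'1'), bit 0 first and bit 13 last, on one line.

Answer: 01101111111111

Derivation:
Start: bits=00000000000000
After insert 'jay': sets bits 2 4 -> bits=00101000000000
After insert 'eel': sets bits 4 6 12 -> bits=00101010000010
After insert 'dog': sets bits 8 11 13 -> bits=00101010100111
After insert 'ant': sets bits 5 11 12 -> bits=00101110100111
After insert 'pig': sets bits 1 5 7 -> bits=01101111100111
After insert 'gnu': sets bits 7 9 13 -> bits=01101111110111
After insert 'emu': sets bits 2 8 10 -> bits=01101111111111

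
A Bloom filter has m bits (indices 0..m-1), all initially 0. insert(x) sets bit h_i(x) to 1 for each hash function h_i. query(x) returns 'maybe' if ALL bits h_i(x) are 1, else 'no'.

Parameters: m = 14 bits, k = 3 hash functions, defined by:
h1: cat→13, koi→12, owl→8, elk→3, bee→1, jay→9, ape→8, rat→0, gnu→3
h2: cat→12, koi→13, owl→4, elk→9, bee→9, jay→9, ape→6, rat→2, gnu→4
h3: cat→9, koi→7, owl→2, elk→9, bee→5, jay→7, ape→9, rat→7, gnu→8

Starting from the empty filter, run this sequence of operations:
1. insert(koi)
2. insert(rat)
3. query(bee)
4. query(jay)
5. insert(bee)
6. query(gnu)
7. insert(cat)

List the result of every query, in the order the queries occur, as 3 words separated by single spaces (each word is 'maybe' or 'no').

Start: bits=00000000000000
Op 1: insert koi -> sets bits 7 12 13 -> bits=00000001000011
Op 2: insert rat -> sets bits 0 2 7 -> bits=10100001000011
Op 3: query bee -> checks bit1=0, bit5=0, bit9=0 (has a 0) -> no
Op 4: query jay -> checks bit7=1, bit9=0 (has a 0) -> no
Op 5: insert bee -> sets bits 1 5 9 -> bits=11100101010011
Op 6: query gnu -> checks bit3=0, bit4=0, bit8=0 (has a 0) -> no
Op 7: insert cat -> sets bits 9 12 13 -> bits=11100101010011
Query results in order: no no no

Answer: no no no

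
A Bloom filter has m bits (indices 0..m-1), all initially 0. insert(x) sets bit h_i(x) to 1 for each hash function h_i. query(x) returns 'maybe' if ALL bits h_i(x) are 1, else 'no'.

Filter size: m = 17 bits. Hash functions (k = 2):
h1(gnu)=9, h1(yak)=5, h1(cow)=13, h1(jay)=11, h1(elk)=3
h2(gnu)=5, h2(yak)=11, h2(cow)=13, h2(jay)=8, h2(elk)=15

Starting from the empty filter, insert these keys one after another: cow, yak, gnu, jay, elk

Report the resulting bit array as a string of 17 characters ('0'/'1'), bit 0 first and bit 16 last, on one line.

Answer: 00010100110101010

Derivation:
Start: bits=00000000000000000
After insert 'cow': sets bits 13 -> bits=00000000000001000
After insert 'yak': sets bits 5 11 -> bits=00000100000101000
After insert 'gnu': sets bits 5 9 -> bits=00000100010101000
After insert 'jay': sets bits 8 11 -> bits=00000100110101000
After insert 'elk': sets bits 3 15 -> bits=00010100110101010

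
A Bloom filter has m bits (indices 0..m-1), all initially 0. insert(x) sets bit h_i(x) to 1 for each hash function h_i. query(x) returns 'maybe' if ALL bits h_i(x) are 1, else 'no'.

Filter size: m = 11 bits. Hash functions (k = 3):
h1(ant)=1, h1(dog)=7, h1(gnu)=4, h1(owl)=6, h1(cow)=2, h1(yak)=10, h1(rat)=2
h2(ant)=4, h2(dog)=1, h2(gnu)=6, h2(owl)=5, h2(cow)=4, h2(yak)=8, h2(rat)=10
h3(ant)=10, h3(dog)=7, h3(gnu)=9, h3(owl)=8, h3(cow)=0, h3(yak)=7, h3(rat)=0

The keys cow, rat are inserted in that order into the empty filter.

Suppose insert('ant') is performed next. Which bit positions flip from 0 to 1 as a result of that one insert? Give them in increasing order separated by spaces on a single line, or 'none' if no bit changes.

Answer: 1

Derivation:
Start: bits=00000000000
After insert 'cow': sets bits 0 2 4 -> bits=10101000000
After insert 'rat': sets bits 0 2 10 -> bits=10101000001
insert 'ant' would touch bits 1 4 10; currently bit1=0, bit4=1, bit10=1
Bits that are 0 among those (would change 0->1): 1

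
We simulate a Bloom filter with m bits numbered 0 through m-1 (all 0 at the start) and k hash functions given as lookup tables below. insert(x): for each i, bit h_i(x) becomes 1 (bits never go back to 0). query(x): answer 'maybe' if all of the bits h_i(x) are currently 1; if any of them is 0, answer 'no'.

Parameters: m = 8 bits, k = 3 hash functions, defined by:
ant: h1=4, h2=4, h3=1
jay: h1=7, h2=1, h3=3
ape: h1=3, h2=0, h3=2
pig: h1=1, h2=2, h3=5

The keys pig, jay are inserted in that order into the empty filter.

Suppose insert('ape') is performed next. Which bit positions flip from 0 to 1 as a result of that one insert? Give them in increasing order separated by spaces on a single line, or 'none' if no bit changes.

Answer: 0

Derivation:
Start: bits=00000000
After insert 'pig': sets bits 1 2 5 -> bits=01100100
After insert 'jay': sets bits 1 3 7 -> bits=01110101
insert 'ape' would touch bits 0 2 3; currently bit0=0, bit2=1, bit3=1
Bits that are 0 among those (would change 0->1): 0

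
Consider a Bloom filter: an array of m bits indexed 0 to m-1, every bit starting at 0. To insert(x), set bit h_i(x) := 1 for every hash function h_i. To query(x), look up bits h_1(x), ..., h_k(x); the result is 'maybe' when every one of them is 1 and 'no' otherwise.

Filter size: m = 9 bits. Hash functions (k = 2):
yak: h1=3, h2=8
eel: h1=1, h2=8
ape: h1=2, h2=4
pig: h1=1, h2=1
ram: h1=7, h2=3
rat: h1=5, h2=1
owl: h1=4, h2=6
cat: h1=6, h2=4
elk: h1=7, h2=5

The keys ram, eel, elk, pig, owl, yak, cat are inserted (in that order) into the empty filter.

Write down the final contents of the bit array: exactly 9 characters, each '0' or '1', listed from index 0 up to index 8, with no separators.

Answer: 010111111

Derivation:
Start: bits=000000000
After insert 'ram': sets bits 3 7 -> bits=000100010
After insert 'eel': sets bits 1 8 -> bits=010100011
After insert 'elk': sets bits 5 7 -> bits=010101011
After insert 'pig': sets bits 1 -> bits=010101011
After insert 'owl': sets bits 4 6 -> bits=010111111
After insert 'yak': sets bits 3 8 -> bits=010111111
After insert 'cat': sets bits 4 6 -> bits=010111111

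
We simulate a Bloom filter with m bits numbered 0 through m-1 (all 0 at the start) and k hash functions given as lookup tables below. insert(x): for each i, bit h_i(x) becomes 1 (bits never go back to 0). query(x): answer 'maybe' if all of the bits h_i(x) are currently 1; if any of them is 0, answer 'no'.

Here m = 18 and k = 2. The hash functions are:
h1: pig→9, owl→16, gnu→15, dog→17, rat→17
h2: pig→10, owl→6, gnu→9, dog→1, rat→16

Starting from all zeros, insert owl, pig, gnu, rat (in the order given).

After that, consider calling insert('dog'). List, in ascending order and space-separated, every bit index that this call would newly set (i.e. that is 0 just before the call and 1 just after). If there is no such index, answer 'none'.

Start: bits=000000000000000000
After insert 'owl': sets bits 6 16 -> bits=000000100000000010
After insert 'pig': sets bits 9 10 -> bits=000000100110000010
After insert 'gnu': sets bits 9 15 -> bits=000000100110000110
After insert 'rat': sets bits 16 17 -> bits=000000100110000111
insert 'dog' would touch bits 1 17; currently bit1=0, bit17=1
Bits that are 0 among those (would change 0->1): 1

Answer: 1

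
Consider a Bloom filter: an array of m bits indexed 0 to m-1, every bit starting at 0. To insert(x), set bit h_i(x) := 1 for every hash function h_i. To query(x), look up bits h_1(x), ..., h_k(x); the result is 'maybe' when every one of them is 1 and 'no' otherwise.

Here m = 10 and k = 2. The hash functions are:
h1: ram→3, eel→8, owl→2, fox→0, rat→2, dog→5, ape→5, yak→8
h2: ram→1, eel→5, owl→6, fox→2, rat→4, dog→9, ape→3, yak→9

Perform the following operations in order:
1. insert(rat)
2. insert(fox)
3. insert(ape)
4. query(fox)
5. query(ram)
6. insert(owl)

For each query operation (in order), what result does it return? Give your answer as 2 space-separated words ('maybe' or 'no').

Answer: maybe no

Derivation:
Start: bits=0000000000
Op 1: insert rat -> sets bits 2 4 -> bits=0010100000
Op 2: insert fox -> sets bits 0 2 -> bits=1010100000
Op 3: insert ape -> sets bits 3 5 -> bits=1011110000
Op 4: query fox -> checks bit0=1, bit2=1 (all 1) -> maybe
Op 5: query ram -> checks bit1=0, bit3=1 (has a 0) -> no
Op 6: insert owl -> sets bits 2 6 -> bits=1011111000
Query results in order: maybe no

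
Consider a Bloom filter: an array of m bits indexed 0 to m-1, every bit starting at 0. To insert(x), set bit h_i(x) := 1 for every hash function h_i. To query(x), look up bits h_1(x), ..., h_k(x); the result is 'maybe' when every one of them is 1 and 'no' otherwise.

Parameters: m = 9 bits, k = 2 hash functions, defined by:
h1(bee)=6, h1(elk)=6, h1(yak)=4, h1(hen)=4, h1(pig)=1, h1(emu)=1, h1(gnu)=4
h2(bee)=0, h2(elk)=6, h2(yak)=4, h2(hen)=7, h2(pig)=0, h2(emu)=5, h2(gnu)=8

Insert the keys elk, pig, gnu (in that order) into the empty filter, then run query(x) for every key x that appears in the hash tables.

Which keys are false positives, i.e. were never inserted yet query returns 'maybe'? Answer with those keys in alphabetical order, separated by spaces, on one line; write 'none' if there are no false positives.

Answer: bee yak

Derivation:
Start: bits=000000000
After insert 'elk': sets bits 6 -> bits=000000100
After insert 'pig': sets bits 0 1 -> bits=110000100
After insert 'gnu': sets bits 4 8 -> bits=110010101
Not inserted: bee emu hen yak — query each against bits=110010101:
query bee: checks bit0=1, bit6=1 (all 1) -> maybe => FALSE POSITIVE
query emu: checks bit1=1, bit5=0 (has a 0) -> no => not a false positive
query hen: checks bit4=1, bit7=0 (has a 0) -> no => not a false positive
query yak: checks bit4=1 (all 1) -> maybe => FALSE POSITIVE
False positives (alphabetical): bee yak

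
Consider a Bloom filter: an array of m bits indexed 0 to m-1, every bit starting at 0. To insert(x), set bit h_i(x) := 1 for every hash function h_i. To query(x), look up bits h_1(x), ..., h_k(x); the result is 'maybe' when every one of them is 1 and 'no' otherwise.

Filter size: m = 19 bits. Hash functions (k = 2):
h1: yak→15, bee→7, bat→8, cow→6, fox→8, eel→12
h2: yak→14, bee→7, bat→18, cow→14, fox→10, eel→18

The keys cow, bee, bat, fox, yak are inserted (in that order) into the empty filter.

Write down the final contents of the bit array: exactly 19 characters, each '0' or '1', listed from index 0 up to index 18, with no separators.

Start: bits=0000000000000000000
After insert 'cow': sets bits 6 14 -> bits=0000001000000010000
After insert 'bee': sets bits 7 -> bits=0000001100000010000
After insert 'bat': sets bits 8 18 -> bits=0000001110000010001
After insert 'fox': sets bits 8 10 -> bits=0000001110100010001
After insert 'yak': sets bits 14 15 -> bits=0000001110100011001

Answer: 0000001110100011001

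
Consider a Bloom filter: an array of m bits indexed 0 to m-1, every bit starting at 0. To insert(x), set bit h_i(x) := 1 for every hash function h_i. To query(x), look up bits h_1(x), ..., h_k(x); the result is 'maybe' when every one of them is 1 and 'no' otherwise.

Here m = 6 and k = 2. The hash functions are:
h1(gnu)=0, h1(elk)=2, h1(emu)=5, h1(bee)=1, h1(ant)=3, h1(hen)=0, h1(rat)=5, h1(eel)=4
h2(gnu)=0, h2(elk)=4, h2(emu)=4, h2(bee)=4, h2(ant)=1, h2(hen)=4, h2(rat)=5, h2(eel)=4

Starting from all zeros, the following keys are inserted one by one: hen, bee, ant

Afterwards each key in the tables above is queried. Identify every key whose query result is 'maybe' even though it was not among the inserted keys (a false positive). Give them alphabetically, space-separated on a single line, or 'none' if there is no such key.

Start: bits=000000
After insert 'hen': sets bits 0 4 -> bits=100010
After insert 'bee': sets bits 1 4 -> bits=110010
After insert 'ant': sets bits 1 3 -> bits=110110
Not inserted: eel elk emu gnu rat — query each against bits=110110:
query eel: checks bit4=1 (all 1) -> maybe => FALSE POSITIVE
query elk: checks bit2=0, bit4=1 (has a 0) -> no => not a false positive
query emu: checks bit4=1, bit5=0 (has a 0) -> no => not a false positive
query gnu: checks bit0=1 (all 1) -> maybe => FALSE POSITIVE
query rat: checks bit5=0 (has a 0) -> no => not a false positive
False positives (alphabetical): eel gnu

Answer: eel gnu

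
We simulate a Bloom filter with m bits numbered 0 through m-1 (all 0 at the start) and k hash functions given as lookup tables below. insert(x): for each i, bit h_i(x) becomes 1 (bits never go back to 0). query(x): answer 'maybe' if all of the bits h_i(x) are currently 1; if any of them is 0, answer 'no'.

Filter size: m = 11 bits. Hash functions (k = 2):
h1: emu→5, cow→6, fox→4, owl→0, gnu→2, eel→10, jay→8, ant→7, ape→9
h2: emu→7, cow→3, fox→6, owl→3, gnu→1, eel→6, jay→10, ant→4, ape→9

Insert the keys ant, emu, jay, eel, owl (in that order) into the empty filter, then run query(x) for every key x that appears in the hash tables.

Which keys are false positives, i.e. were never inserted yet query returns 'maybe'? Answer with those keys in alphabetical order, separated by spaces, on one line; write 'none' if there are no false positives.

Start: bits=00000000000
After insert 'ant': sets bits 4 7 -> bits=00001001000
After insert 'emu': sets bits 5 7 -> bits=00001101000
After insert 'jay': sets bits 8 10 -> bits=00001101101
After insert 'eel': sets bits 6 10 -> bits=00001111101
After insert 'owl': sets bits 0 3 -> bits=10011111101
Not inserted: ape cow fox gnu — query each against bits=10011111101:
query ape: checks bit9=0 (has a 0) -> no => not a false positive
query cow: checks bit3=1, bit6=1 (all 1) -> maybe => FALSE POSITIVE
query fox: checks bit4=1, bit6=1 (all 1) -> maybe => FALSE POSITIVE
query gnu: checks bit1=0, bit2=0 (has a 0) -> no => not a false positive
False positives (alphabetical): cow fox

Answer: cow fox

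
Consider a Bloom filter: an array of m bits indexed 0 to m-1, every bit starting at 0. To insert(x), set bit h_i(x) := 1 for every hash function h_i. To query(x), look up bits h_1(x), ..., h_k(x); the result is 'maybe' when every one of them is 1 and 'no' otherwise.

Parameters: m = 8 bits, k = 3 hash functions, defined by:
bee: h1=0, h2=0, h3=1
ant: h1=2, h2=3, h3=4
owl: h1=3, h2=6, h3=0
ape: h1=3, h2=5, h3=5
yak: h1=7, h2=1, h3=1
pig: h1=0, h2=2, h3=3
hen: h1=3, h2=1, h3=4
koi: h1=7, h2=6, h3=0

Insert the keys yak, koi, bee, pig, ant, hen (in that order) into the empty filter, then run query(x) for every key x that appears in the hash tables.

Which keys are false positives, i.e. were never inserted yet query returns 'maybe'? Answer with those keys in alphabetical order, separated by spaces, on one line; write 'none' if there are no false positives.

Start: bits=00000000
After insert 'yak': sets bits 1 7 -> bits=01000001
After insert 'koi': sets bits 0 6 7 -> bits=11000011
After insert 'bee': sets bits 0 1 -> bits=11000011
After insert 'pig': sets bits 0 2 3 -> bits=11110011
After insert 'ant': sets bits 2 3 4 -> bits=11111011
After insert 'hen': sets bits 1 3 4 -> bits=11111011
Not inserted: ape owl — query each against bits=11111011:
query ape: checks bit3=1, bit5=0 (has a 0) -> no => not a false positive
query owl: checks bit0=1, bit3=1, bit6=1 (all 1) -> maybe => FALSE POSITIVE
False positives (alphabetical): owl

Answer: owl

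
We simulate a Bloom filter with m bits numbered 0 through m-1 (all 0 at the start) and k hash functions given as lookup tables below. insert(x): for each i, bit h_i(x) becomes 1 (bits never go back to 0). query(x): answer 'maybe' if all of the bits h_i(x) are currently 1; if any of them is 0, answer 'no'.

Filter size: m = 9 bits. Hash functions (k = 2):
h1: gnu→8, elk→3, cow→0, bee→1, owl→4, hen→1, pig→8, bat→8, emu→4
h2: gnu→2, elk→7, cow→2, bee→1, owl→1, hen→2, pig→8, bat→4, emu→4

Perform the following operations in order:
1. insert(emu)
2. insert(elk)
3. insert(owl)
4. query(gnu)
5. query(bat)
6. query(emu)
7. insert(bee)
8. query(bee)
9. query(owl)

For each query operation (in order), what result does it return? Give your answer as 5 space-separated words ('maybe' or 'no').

Answer: no no maybe maybe maybe

Derivation:
Start: bits=000000000
Op 1: insert emu -> sets bits 4 -> bits=000010000
Op 2: insert elk -> sets bits 3 7 -> bits=000110010
Op 3: insert owl -> sets bits 1 4 -> bits=010110010
Op 4: query gnu -> checks bit2=0, bit8=0 (has a 0) -> no
Op 5: query bat -> checks bit4=1, bit8=0 (has a 0) -> no
Op 6: query emu -> checks bit4=1 (all 1) -> maybe
Op 7: insert bee -> sets bits 1 -> bits=010110010
Op 8: query bee -> checks bit1=1 (all 1) -> maybe
Op 9: query owl -> checks bit1=1, bit4=1 (all 1) -> maybe
Query results in order: no no maybe maybe maybe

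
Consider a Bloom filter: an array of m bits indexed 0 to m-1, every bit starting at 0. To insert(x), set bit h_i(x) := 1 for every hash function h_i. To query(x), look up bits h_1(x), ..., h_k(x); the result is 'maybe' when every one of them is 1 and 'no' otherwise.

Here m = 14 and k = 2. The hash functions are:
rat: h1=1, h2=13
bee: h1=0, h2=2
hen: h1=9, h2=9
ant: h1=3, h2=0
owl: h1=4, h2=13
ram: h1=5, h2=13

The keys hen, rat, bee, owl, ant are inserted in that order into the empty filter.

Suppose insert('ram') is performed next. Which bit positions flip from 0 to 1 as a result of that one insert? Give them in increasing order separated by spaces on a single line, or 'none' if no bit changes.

Answer: 5

Derivation:
Start: bits=00000000000000
After insert 'hen': sets bits 9 -> bits=00000000010000
After insert 'rat': sets bits 1 13 -> bits=01000000010001
After insert 'bee': sets bits 0 2 -> bits=11100000010001
After insert 'owl': sets bits 4 13 -> bits=11101000010001
After insert 'ant': sets bits 0 3 -> bits=11111000010001
insert 'ram' would touch bits 5 13; currently bit5=0, bit13=1
Bits that are 0 among those (would change 0->1): 5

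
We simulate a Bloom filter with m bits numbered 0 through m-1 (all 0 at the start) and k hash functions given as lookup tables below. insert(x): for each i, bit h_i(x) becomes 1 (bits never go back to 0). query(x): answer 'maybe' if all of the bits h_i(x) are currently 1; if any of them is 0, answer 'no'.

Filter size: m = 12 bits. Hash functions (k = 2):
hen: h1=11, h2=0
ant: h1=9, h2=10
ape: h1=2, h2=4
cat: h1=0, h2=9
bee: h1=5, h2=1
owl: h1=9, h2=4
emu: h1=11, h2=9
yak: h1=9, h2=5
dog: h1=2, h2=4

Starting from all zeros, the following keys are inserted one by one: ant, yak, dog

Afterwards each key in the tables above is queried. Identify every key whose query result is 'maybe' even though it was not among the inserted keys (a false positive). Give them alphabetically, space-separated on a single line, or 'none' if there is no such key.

Start: bits=000000000000
After insert 'ant': sets bits 9 10 -> bits=000000000110
After insert 'yak': sets bits 5 9 -> bits=000001000110
After insert 'dog': sets bits 2 4 -> bits=001011000110
Not inserted: ape bee cat emu hen owl — query each against bits=001011000110:
query ape: checks bit2=1, bit4=1 (all 1) -> maybe => FALSE POSITIVE
query bee: checks bit1=0, bit5=1 (has a 0) -> no => not a false positive
query cat: checks bit0=0, bit9=1 (has a 0) -> no => not a false positive
query emu: checks bit9=1, bit11=0 (has a 0) -> no => not a false positive
query hen: checks bit0=0, bit11=0 (has a 0) -> no => not a false positive
query owl: checks bit4=1, bit9=1 (all 1) -> maybe => FALSE POSITIVE
False positives (alphabetical): ape owl

Answer: ape owl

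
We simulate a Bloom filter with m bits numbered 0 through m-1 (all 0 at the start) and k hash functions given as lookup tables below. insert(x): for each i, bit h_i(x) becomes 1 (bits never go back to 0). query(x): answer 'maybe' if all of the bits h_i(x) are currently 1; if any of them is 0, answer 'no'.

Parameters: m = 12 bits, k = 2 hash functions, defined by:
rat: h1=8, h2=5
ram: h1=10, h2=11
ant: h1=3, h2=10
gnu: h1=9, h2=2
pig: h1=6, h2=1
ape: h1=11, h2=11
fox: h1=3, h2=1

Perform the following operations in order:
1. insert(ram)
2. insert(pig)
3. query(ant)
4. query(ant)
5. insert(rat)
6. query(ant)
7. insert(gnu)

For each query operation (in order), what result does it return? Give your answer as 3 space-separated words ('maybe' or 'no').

Start: bits=000000000000
Op 1: insert ram -> sets bits 10 11 -> bits=000000000011
Op 2: insert pig -> sets bits 1 6 -> bits=010000100011
Op 3: query ant -> checks bit3=0, bit10=1 (has a 0) -> no
Op 4: query ant -> checks bit3=0, bit10=1 (has a 0) -> no
Op 5: insert rat -> sets bits 5 8 -> bits=010001101011
Op 6: query ant -> checks bit3=0, bit10=1 (has a 0) -> no
Op 7: insert gnu -> sets bits 2 9 -> bits=011001101111
Query results in order: no no no

Answer: no no no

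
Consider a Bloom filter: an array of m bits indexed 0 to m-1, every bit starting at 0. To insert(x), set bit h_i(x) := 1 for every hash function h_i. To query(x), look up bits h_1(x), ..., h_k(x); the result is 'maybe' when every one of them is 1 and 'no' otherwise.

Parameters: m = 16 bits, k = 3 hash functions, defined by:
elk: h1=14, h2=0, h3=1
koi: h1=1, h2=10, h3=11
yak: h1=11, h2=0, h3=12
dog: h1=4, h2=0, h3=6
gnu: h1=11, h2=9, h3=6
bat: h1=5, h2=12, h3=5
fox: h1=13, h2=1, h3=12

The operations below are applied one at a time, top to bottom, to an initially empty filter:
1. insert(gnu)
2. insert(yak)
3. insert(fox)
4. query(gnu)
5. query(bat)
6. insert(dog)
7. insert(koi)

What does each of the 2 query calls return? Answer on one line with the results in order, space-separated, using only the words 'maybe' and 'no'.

Start: bits=0000000000000000
Op 1: insert gnu -> sets bits 6 9 11 -> bits=0000001001010000
Op 2: insert yak -> sets bits 0 11 12 -> bits=1000001001011000
Op 3: insert fox -> sets bits 1 12 13 -> bits=1100001001011100
Op 4: query gnu -> checks bit6=1, bit9=1, bit11=1 (all 1) -> maybe
Op 5: query bat -> checks bit5=0, bit12=1 (has a 0) -> no
Op 6: insert dog -> sets bits 0 4 6 -> bits=1100101001011100
Op 7: insert koi -> sets bits 1 10 11 -> bits=1100101001111100
Query results in order: maybe no

Answer: maybe no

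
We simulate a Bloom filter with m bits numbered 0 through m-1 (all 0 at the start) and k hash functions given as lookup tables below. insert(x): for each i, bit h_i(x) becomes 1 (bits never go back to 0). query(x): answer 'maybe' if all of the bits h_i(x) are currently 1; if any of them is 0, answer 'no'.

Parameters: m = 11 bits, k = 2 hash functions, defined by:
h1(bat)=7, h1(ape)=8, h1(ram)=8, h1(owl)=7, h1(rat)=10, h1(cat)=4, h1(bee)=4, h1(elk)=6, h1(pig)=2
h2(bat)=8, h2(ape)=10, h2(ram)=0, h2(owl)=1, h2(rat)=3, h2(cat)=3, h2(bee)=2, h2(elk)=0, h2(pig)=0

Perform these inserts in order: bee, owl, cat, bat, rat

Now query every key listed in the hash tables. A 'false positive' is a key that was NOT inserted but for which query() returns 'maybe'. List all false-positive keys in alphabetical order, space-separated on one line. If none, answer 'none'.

Start: bits=00000000000
After insert 'bee': sets bits 2 4 -> bits=00101000000
After insert 'owl': sets bits 1 7 -> bits=01101001000
After insert 'cat': sets bits 3 4 -> bits=01111001000
After insert 'bat': sets bits 7 8 -> bits=01111001100
After insert 'rat': sets bits 3 10 -> bits=01111001101
Not inserted: ape elk pig ram — query each against bits=01111001101:
query ape: checks bit8=1, bit10=1 (all 1) -> maybe => FALSE POSITIVE
query elk: checks bit0=0, bit6=0 (has a 0) -> no => not a false positive
query pig: checks bit0=0, bit2=1 (has a 0) -> no => not a false positive
query ram: checks bit0=0, bit8=1 (has a 0) -> no => not a false positive
False positives (alphabetical): ape

Answer: ape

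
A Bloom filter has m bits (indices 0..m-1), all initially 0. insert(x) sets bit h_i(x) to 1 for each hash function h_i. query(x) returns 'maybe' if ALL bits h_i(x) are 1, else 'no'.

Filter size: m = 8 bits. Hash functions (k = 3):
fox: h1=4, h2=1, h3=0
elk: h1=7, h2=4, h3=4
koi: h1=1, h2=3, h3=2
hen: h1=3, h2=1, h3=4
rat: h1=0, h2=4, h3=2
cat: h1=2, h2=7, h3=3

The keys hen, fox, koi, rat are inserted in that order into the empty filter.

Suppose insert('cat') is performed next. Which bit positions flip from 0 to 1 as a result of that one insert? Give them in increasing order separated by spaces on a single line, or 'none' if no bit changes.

Start: bits=00000000
After insert 'hen': sets bits 1 3 4 -> bits=01011000
After insert 'fox': sets bits 0 1 4 -> bits=11011000
After insert 'koi': sets bits 1 2 3 -> bits=11111000
After insert 'rat': sets bits 0 2 4 -> bits=11111000
insert 'cat' would touch bits 2 3 7; currently bit2=1, bit3=1, bit7=0
Bits that are 0 among those (would change 0->1): 7

Answer: 7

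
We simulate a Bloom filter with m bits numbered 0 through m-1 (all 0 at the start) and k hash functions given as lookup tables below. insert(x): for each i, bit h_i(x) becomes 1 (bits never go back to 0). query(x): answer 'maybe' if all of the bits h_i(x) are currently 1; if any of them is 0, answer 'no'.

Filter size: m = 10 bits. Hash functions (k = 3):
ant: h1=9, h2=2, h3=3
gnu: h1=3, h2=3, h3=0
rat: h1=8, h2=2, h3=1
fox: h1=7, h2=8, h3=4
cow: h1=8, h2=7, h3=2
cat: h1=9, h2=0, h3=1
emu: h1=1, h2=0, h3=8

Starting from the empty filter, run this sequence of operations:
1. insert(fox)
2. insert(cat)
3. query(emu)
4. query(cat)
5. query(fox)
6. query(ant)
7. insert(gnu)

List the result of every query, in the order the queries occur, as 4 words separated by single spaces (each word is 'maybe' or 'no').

Answer: maybe maybe maybe no

Derivation:
Start: bits=0000000000
Op 1: insert fox -> sets bits 4 7 8 -> bits=0000100110
Op 2: insert cat -> sets bits 0 1 9 -> bits=1100100111
Op 3: query emu -> checks bit0=1, bit1=1, bit8=1 (all 1) -> maybe
Op 4: query cat -> checks bit0=1, bit1=1, bit9=1 (all 1) -> maybe
Op 5: query fox -> checks bit4=1, bit7=1, bit8=1 (all 1) -> maybe
Op 6: query ant -> checks bit2=0, bit3=0, bit9=1 (has a 0) -> no
Op 7: insert gnu -> sets bits 0 3 -> bits=1101100111
Query results in order: maybe maybe maybe no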